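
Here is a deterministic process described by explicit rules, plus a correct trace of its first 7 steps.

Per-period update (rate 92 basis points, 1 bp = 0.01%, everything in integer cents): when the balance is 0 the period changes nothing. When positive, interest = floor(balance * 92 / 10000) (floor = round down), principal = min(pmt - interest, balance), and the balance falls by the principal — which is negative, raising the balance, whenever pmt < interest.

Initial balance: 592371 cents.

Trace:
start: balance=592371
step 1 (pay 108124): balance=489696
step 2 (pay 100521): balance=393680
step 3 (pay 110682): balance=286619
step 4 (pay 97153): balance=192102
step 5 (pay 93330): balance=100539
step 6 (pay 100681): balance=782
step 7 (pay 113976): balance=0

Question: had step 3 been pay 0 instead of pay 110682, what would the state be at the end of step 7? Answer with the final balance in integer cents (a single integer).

1625

(re-executing from step 3 with the substitution; state before step 3: balance=393680)
step 3 (pay 0): balance=397301
step 4 (pay 97153): balance=303803
step 5 (pay 93330): balance=213267
step 6 (pay 100681): balance=114548
step 7 (pay 113976): balance=1625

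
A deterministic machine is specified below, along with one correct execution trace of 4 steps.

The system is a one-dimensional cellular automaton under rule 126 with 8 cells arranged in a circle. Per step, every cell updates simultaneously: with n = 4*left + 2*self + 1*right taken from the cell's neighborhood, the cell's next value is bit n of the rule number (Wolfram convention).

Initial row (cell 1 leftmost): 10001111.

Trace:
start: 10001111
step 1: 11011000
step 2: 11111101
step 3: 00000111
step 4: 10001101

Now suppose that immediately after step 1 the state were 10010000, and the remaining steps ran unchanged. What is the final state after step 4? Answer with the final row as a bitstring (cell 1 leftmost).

10011001

state after step 1 := 10010000
step 2: 11111001
step 3: 00001111
step 4: 10011001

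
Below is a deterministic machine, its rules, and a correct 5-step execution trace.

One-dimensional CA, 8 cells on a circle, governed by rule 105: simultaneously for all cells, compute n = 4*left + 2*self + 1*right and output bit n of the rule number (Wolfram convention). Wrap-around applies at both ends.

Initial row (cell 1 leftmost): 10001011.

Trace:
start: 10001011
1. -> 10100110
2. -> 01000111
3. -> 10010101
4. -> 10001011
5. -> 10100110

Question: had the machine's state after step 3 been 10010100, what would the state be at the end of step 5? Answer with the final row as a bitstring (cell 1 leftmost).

state after step 3 := 10010100
4. -> 00001000
5. -> 11100011

11100011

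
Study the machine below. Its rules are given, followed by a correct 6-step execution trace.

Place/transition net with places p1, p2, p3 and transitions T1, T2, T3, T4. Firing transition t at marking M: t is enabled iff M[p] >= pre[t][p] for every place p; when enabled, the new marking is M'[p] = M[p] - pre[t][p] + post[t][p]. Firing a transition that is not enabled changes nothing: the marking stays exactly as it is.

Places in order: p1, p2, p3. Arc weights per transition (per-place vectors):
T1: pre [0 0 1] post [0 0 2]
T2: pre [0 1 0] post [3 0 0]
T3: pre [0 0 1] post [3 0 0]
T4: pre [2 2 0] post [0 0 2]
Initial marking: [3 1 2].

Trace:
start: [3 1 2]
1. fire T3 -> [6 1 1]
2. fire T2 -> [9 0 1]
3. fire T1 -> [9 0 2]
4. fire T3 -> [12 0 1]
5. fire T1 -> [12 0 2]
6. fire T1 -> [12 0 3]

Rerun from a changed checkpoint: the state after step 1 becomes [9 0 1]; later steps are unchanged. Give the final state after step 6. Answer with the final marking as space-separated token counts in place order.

12 0 3

state after step 1 := [9 0 1]
2. fire T2 -> [9 0 1]
3. fire T1 -> [9 0 2]
4. fire T3 -> [12 0 1]
5. fire T1 -> [12 0 2]
6. fire T1 -> [12 0 3]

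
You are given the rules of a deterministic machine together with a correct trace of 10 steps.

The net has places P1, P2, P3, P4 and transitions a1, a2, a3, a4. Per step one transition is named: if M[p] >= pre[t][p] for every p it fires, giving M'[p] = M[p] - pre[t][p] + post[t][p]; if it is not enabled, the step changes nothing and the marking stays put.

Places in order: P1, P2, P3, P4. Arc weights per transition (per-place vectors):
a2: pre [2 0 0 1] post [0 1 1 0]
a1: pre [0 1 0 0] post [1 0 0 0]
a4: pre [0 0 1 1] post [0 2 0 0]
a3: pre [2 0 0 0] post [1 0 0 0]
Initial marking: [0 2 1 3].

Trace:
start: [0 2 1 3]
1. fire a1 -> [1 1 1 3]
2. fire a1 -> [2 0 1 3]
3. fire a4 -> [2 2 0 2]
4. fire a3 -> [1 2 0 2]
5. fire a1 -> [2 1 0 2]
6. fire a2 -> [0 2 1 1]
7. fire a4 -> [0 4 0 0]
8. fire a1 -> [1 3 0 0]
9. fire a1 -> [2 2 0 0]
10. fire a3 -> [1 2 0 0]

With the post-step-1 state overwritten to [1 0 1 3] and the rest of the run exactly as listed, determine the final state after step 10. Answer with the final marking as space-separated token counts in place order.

1 2 0 0

state after step 1 := [1 0 1 3]
2. fire a1 -> [1 0 1 3]
3. fire a4 -> [1 2 0 2]
4. fire a3 -> [1 2 0 2]
5. fire a1 -> [2 1 0 2]
6. fire a2 -> [0 2 1 1]
7. fire a4 -> [0 4 0 0]
8. fire a1 -> [1 3 0 0]
9. fire a1 -> [2 2 0 0]
10. fire a3 -> [1 2 0 0]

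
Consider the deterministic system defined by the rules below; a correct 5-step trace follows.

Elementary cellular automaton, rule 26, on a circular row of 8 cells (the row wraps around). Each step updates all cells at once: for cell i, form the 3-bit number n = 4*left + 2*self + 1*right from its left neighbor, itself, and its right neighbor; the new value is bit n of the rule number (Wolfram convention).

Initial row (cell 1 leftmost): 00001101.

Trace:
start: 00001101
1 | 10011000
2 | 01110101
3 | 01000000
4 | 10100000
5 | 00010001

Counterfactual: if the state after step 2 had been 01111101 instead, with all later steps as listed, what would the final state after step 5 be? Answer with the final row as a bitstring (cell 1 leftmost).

00010001

state after step 2 := 01111101
3 | 01000000
4 | 10100000
5 | 00010001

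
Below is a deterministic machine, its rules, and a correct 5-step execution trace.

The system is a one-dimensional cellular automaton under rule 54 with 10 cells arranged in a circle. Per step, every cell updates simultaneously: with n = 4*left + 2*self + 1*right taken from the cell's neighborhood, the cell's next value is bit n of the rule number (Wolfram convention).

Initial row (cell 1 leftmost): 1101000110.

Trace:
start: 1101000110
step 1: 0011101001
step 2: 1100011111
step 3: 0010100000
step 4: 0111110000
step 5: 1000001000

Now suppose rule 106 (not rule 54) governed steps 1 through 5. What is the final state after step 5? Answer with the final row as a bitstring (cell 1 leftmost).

(re-executing steps 1..5 under rule 106; state before step 1: 1101000110)
step 1: 1110001111
step 2: 0010011000
step 3: 0100111000
step 4: 1001101000
step 5: 0011110001

0011110001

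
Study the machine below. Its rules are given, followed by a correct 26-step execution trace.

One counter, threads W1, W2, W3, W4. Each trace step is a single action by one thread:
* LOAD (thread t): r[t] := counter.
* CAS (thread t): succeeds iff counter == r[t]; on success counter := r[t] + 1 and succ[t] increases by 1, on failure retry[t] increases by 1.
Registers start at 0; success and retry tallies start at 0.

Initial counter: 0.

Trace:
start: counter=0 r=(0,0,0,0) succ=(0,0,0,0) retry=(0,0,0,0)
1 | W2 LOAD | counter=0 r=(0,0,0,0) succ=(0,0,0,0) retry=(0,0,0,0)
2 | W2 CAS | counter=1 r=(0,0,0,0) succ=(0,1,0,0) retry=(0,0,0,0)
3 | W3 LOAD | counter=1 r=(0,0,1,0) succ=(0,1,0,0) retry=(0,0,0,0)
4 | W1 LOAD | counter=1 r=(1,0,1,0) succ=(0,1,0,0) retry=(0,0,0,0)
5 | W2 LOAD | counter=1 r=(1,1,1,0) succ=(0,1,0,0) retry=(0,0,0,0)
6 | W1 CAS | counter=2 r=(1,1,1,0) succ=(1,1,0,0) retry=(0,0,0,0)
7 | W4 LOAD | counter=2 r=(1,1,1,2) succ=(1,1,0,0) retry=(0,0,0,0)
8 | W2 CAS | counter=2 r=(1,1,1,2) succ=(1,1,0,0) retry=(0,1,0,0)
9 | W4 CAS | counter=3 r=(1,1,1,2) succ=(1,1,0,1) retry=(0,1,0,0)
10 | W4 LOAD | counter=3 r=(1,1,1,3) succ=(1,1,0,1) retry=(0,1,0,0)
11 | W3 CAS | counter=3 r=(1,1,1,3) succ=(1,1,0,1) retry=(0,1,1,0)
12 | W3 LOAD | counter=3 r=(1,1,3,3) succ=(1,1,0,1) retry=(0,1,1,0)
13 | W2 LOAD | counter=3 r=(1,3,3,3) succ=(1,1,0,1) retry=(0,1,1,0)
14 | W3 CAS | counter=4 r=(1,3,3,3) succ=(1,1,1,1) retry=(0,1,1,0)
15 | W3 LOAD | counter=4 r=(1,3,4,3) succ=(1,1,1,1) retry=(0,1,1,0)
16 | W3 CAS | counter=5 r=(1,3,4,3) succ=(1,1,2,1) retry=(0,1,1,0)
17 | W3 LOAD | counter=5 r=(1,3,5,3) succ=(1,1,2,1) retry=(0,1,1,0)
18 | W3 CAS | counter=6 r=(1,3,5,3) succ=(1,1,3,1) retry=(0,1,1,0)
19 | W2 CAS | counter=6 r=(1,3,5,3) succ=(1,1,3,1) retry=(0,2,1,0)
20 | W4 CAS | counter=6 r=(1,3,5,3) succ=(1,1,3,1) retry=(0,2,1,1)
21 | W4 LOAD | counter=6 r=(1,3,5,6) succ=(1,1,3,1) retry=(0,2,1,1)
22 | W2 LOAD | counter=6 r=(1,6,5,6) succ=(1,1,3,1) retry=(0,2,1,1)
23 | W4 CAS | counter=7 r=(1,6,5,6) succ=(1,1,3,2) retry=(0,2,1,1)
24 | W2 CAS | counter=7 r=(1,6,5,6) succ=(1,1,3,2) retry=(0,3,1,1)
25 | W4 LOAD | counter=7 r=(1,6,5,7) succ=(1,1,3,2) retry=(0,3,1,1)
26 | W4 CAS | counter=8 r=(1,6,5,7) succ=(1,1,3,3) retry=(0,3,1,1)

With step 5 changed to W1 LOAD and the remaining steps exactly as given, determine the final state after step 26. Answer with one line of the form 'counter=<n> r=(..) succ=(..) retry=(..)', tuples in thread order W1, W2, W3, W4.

(re-executing from step 5 with the substitution; state before step 5: counter=1 r=(1,0,1,0) succ=(0,1,0,0) retry=(0,0,0,0))
5 | W1 LOAD | counter=1 r=(1,0,1,0) succ=(0,1,0,0) retry=(0,0,0,0)
6 | W1 CAS | counter=2 r=(1,0,1,0) succ=(1,1,0,0) retry=(0,0,0,0)
7 | W4 LOAD | counter=2 r=(1,0,1,2) succ=(1,1,0,0) retry=(0,0,0,0)
8 | W2 CAS | counter=2 r=(1,0,1,2) succ=(1,1,0,0) retry=(0,1,0,0)
9 | W4 CAS | counter=3 r=(1,0,1,2) succ=(1,1,0,1) retry=(0,1,0,0)
10 | W4 LOAD | counter=3 r=(1,0,1,3) succ=(1,1,0,1) retry=(0,1,0,0)
11 | W3 CAS | counter=3 r=(1,0,1,3) succ=(1,1,0,1) retry=(0,1,1,0)
12 | W3 LOAD | counter=3 r=(1,0,3,3) succ=(1,1,0,1) retry=(0,1,1,0)
13 | W2 LOAD | counter=3 r=(1,3,3,3) succ=(1,1,0,1) retry=(0,1,1,0)
14 | W3 CAS | counter=4 r=(1,3,3,3) succ=(1,1,1,1) retry=(0,1,1,0)
15 | W3 LOAD | counter=4 r=(1,3,4,3) succ=(1,1,1,1) retry=(0,1,1,0)
16 | W3 CAS | counter=5 r=(1,3,4,3) succ=(1,1,2,1) retry=(0,1,1,0)
17 | W3 LOAD | counter=5 r=(1,3,5,3) succ=(1,1,2,1) retry=(0,1,1,0)
18 | W3 CAS | counter=6 r=(1,3,5,3) succ=(1,1,3,1) retry=(0,1,1,0)
19 | W2 CAS | counter=6 r=(1,3,5,3) succ=(1,1,3,1) retry=(0,2,1,0)
20 | W4 CAS | counter=6 r=(1,3,5,3) succ=(1,1,3,1) retry=(0,2,1,1)
21 | W4 LOAD | counter=6 r=(1,3,5,6) succ=(1,1,3,1) retry=(0,2,1,1)
22 | W2 LOAD | counter=6 r=(1,6,5,6) succ=(1,1,3,1) retry=(0,2,1,1)
23 | W4 CAS | counter=7 r=(1,6,5,6) succ=(1,1,3,2) retry=(0,2,1,1)
24 | W2 CAS | counter=7 r=(1,6,5,6) succ=(1,1,3,2) retry=(0,3,1,1)
25 | W4 LOAD | counter=7 r=(1,6,5,7) succ=(1,1,3,2) retry=(0,3,1,1)
26 | W4 CAS | counter=8 r=(1,6,5,7) succ=(1,1,3,3) retry=(0,3,1,1)

counter=8 r=(1,6,5,7) succ=(1,1,3,3) retry=(0,3,1,1)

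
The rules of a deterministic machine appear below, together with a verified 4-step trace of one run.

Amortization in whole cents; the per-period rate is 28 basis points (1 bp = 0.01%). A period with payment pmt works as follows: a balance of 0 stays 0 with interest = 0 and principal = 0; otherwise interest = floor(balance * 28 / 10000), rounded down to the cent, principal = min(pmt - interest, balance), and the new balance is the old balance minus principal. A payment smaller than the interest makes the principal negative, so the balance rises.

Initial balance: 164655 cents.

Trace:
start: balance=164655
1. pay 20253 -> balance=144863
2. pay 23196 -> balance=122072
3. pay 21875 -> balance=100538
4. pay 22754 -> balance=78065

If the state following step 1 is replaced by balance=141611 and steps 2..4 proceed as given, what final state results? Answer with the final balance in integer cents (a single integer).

74786

state after step 1 := balance=141611
2. pay 23196 -> balance=118811
3. pay 21875 -> balance=97268
4. pay 22754 -> balance=74786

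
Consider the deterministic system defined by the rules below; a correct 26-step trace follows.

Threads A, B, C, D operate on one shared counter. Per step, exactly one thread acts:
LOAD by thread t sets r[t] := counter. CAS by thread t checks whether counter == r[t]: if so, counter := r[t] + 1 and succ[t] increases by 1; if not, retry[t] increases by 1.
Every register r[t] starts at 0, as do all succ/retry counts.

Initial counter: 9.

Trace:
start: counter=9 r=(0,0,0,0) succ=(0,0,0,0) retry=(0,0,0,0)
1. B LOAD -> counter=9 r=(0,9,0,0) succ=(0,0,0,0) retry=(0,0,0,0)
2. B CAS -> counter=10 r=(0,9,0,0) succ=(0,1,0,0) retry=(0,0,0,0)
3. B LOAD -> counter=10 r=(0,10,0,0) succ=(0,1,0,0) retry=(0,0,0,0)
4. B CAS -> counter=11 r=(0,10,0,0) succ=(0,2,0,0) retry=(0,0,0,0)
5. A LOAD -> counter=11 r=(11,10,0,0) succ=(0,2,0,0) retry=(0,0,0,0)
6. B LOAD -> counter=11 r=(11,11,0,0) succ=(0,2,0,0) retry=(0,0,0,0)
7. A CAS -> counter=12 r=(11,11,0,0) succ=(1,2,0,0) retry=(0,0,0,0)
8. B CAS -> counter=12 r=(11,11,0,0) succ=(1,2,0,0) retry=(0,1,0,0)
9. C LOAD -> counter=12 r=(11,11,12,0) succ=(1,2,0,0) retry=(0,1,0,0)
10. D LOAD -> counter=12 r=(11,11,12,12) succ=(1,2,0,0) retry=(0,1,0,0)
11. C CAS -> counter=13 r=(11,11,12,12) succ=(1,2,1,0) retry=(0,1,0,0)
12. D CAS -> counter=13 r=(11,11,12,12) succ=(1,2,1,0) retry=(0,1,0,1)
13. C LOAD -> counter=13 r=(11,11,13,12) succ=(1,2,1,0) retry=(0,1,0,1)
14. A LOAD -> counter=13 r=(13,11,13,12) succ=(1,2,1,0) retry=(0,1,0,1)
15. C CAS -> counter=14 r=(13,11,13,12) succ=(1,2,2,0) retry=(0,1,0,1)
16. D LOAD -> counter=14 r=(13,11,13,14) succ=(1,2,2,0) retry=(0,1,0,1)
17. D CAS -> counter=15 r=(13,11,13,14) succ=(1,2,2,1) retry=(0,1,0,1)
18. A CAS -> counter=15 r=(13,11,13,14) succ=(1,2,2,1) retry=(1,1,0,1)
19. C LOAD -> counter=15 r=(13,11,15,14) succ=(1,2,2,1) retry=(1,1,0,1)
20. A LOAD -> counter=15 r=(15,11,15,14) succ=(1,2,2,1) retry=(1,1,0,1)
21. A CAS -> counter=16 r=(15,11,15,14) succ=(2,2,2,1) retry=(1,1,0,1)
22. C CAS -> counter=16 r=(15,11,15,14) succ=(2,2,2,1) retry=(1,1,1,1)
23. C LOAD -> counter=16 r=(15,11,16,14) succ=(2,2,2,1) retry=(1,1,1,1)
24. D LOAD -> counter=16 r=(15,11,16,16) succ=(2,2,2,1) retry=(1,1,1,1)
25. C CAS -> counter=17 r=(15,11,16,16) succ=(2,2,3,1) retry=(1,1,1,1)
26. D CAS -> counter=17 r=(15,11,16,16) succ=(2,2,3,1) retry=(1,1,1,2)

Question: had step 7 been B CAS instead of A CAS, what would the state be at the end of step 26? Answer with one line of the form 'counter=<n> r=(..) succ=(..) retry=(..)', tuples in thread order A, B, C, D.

counter=17 r=(15,11,16,16) succ=(1,3,3,1) retry=(1,1,1,2)

(re-executing from step 7 with the substitution; state before step 7: counter=11 r=(11,11,0,0) succ=(0,2,0,0) retry=(0,0,0,0))
7. B CAS -> counter=12 r=(11,11,0,0) succ=(0,3,0,0) retry=(0,0,0,0)
8. B CAS -> counter=12 r=(11,11,0,0) succ=(0,3,0,0) retry=(0,1,0,0)
9. C LOAD -> counter=12 r=(11,11,12,0) succ=(0,3,0,0) retry=(0,1,0,0)
10. D LOAD -> counter=12 r=(11,11,12,12) succ=(0,3,0,0) retry=(0,1,0,0)
11. C CAS -> counter=13 r=(11,11,12,12) succ=(0,3,1,0) retry=(0,1,0,0)
12. D CAS -> counter=13 r=(11,11,12,12) succ=(0,3,1,0) retry=(0,1,0,1)
13. C LOAD -> counter=13 r=(11,11,13,12) succ=(0,3,1,0) retry=(0,1,0,1)
14. A LOAD -> counter=13 r=(13,11,13,12) succ=(0,3,1,0) retry=(0,1,0,1)
15. C CAS -> counter=14 r=(13,11,13,12) succ=(0,3,2,0) retry=(0,1,0,1)
16. D LOAD -> counter=14 r=(13,11,13,14) succ=(0,3,2,0) retry=(0,1,0,1)
17. D CAS -> counter=15 r=(13,11,13,14) succ=(0,3,2,1) retry=(0,1,0,1)
18. A CAS -> counter=15 r=(13,11,13,14) succ=(0,3,2,1) retry=(1,1,0,1)
19. C LOAD -> counter=15 r=(13,11,15,14) succ=(0,3,2,1) retry=(1,1,0,1)
20. A LOAD -> counter=15 r=(15,11,15,14) succ=(0,3,2,1) retry=(1,1,0,1)
21. A CAS -> counter=16 r=(15,11,15,14) succ=(1,3,2,1) retry=(1,1,0,1)
22. C CAS -> counter=16 r=(15,11,15,14) succ=(1,3,2,1) retry=(1,1,1,1)
23. C LOAD -> counter=16 r=(15,11,16,14) succ=(1,3,2,1) retry=(1,1,1,1)
24. D LOAD -> counter=16 r=(15,11,16,16) succ=(1,3,2,1) retry=(1,1,1,1)
25. C CAS -> counter=17 r=(15,11,16,16) succ=(1,3,3,1) retry=(1,1,1,1)
26. D CAS -> counter=17 r=(15,11,16,16) succ=(1,3,3,1) retry=(1,1,1,2)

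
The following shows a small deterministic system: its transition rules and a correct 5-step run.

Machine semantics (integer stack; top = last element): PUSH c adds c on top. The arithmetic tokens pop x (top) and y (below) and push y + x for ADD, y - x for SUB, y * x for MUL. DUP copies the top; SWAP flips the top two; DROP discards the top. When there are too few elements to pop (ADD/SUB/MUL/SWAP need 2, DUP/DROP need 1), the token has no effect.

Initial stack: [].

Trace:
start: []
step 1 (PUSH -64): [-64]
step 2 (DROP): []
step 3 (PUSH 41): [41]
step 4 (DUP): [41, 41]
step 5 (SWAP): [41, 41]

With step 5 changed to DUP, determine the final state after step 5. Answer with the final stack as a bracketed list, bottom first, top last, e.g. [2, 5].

[41, 41, 41]

(re-executing from step 5 with the substitution; state before step 5: [41, 41])
step 5 (DUP): [41, 41, 41]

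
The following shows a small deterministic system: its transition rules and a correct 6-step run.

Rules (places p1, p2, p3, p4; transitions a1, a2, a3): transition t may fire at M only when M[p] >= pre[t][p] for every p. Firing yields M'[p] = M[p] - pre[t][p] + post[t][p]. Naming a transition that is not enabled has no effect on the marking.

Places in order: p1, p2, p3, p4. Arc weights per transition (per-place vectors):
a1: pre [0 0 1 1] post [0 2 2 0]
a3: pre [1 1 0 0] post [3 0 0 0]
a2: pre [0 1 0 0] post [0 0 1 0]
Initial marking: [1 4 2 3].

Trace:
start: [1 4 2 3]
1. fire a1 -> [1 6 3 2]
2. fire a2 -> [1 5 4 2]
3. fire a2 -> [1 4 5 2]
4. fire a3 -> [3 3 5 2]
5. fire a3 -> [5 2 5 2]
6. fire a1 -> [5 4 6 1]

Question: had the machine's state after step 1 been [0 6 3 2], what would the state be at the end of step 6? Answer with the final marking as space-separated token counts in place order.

state after step 1 := [0 6 3 2]
2. fire a2 -> [0 5 4 2]
3. fire a2 -> [0 4 5 2]
4. fire a3 -> [0 4 5 2]
5. fire a3 -> [0 4 5 2]
6. fire a1 -> [0 6 6 1]

0 6 6 1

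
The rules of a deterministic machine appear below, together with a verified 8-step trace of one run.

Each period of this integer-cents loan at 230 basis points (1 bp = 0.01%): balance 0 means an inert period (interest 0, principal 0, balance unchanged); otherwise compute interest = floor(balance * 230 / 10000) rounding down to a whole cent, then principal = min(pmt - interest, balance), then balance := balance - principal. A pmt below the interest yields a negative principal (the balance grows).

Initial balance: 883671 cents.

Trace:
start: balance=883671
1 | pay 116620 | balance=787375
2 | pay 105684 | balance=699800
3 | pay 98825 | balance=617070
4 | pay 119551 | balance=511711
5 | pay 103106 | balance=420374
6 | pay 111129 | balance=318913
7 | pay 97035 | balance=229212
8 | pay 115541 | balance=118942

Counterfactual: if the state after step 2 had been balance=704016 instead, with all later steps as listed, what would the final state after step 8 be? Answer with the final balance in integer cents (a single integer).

state after step 2 := balance=704016
3 | pay 98825 | balance=621383
4 | pay 119551 | balance=516123
5 | pay 103106 | balance=424887
6 | pay 111129 | balance=323530
7 | pay 97035 | balance=233936
8 | pay 115541 | balance=123775

123775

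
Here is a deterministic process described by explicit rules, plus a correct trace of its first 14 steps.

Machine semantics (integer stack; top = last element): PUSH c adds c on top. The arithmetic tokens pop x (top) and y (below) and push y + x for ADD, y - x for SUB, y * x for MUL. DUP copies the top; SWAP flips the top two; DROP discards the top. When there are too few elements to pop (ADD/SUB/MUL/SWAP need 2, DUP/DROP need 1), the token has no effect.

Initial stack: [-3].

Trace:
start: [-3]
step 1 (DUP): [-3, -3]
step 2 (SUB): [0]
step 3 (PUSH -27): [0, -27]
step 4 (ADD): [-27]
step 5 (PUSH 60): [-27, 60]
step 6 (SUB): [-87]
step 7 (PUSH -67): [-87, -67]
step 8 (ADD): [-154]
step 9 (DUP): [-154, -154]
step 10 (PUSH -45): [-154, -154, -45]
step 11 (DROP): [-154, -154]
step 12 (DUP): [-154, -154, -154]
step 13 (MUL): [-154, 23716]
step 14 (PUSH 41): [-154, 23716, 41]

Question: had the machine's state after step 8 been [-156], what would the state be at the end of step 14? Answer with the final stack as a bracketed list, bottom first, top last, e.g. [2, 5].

state after step 8 := [-156]
step 9 (DUP): [-156, -156]
step 10 (PUSH -45): [-156, -156, -45]
step 11 (DROP): [-156, -156]
step 12 (DUP): [-156, -156, -156]
step 13 (MUL): [-156, 24336]
step 14 (PUSH 41): [-156, 24336, 41]

[-156, 24336, 41]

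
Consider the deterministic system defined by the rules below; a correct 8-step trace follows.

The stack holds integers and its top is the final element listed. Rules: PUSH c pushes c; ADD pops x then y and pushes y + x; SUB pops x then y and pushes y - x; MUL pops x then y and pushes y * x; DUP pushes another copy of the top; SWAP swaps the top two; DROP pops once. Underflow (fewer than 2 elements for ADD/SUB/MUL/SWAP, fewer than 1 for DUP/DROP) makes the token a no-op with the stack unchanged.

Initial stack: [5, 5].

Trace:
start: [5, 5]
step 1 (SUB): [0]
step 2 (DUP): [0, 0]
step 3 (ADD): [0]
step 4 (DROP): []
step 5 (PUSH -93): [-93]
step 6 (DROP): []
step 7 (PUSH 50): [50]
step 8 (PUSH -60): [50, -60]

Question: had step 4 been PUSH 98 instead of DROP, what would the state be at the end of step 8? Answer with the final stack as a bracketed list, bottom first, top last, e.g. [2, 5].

[0, 98, 50, -60]

(re-executing from step 4 with the substitution; state before step 4: [0])
step 4 (PUSH 98): [0, 98]
step 5 (PUSH -93): [0, 98, -93]
step 6 (DROP): [0, 98]
step 7 (PUSH 50): [0, 98, 50]
step 8 (PUSH -60): [0, 98, 50, -60]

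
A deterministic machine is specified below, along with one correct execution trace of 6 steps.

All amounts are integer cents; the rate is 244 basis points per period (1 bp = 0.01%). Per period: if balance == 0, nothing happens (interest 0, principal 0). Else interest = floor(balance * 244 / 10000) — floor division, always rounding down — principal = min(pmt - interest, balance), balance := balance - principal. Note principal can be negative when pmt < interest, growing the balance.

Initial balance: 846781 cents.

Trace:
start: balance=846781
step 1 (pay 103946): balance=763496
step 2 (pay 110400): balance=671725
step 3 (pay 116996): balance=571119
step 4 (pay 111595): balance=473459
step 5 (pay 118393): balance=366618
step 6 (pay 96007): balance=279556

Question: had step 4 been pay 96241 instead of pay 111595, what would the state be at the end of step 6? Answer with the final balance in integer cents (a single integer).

(re-executing from step 4 with the substitution; state before step 4: balance=571119)
step 4 (pay 96241): balance=488813
step 5 (pay 118393): balance=382347
step 6 (pay 96007): balance=295669

295669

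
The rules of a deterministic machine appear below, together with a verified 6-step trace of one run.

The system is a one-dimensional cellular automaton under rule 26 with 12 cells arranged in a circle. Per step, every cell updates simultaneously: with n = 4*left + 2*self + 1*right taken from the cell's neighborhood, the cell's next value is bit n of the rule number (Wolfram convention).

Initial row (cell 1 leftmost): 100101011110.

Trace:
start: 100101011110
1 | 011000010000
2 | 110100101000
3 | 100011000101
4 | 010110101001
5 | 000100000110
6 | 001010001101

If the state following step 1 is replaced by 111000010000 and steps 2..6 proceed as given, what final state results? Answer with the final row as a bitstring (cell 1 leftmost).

001010010000

state after step 1 := 111000010000
2 | 100100101001
3 | 011011000111
4 | 010010101100
5 | 101100001010
6 | 001010010000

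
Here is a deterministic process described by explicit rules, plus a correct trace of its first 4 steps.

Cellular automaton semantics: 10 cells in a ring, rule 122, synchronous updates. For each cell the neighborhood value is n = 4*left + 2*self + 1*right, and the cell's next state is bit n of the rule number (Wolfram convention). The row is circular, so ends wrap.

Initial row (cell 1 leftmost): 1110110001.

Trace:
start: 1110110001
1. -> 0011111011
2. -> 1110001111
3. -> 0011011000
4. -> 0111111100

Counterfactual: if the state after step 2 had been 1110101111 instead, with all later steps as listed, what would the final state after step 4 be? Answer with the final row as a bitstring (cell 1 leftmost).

state after step 2 := 1110101111
3. -> 0011011000
4. -> 0111111100

0111111100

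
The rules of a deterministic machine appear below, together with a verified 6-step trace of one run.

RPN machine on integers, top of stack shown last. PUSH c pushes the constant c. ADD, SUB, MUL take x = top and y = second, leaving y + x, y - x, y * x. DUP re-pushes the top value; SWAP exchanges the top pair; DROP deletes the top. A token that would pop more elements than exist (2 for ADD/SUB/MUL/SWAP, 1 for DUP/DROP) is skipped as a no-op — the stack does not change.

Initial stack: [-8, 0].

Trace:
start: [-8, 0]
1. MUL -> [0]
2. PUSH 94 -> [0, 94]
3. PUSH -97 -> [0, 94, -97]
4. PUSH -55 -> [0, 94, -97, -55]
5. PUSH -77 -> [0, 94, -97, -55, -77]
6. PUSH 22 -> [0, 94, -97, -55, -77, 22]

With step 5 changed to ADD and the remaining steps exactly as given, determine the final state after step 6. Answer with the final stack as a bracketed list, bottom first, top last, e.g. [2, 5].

(re-executing from step 5 with the substitution; state before step 5: [0, 94, -97, -55])
5. ADD -> [0, 94, -152]
6. PUSH 22 -> [0, 94, -152, 22]

[0, 94, -152, 22]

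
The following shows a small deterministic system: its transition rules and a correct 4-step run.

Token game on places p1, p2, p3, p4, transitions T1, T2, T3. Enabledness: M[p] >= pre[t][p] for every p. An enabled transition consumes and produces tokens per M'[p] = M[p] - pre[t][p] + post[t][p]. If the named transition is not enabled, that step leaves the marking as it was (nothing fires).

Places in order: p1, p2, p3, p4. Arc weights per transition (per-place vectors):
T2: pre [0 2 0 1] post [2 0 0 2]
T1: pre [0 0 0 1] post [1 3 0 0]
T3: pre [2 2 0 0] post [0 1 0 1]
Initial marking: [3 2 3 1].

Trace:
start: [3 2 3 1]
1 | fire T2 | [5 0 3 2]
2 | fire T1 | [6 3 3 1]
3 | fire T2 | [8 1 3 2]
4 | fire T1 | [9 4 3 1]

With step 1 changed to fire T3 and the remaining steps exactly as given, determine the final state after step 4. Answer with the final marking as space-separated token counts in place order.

(re-executing from step 1 with the substitution; state before step 1: [3 2 3 1])
1 | fire T3 | [1 1 3 2]
2 | fire T1 | [2 4 3 1]
3 | fire T2 | [4 2 3 2]
4 | fire T1 | [5 5 3 1]

5 5 3 1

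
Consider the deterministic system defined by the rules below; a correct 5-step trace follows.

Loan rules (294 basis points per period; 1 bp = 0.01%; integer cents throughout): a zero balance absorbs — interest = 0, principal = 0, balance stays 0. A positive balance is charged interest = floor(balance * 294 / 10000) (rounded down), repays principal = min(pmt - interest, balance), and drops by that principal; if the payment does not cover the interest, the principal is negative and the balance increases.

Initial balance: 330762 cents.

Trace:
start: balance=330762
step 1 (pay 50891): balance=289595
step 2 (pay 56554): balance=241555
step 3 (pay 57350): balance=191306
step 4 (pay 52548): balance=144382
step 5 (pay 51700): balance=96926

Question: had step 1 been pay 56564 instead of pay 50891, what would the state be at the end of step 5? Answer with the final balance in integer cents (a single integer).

(re-executing from step 1 with the substitution; state before step 1: balance=330762)
step 1 (pay 56564): balance=283922
step 2 (pay 56554): balance=235715
step 3 (pay 57350): balance=185295
step 4 (pay 52548): balance=138194
step 5 (pay 51700): balance=90556

90556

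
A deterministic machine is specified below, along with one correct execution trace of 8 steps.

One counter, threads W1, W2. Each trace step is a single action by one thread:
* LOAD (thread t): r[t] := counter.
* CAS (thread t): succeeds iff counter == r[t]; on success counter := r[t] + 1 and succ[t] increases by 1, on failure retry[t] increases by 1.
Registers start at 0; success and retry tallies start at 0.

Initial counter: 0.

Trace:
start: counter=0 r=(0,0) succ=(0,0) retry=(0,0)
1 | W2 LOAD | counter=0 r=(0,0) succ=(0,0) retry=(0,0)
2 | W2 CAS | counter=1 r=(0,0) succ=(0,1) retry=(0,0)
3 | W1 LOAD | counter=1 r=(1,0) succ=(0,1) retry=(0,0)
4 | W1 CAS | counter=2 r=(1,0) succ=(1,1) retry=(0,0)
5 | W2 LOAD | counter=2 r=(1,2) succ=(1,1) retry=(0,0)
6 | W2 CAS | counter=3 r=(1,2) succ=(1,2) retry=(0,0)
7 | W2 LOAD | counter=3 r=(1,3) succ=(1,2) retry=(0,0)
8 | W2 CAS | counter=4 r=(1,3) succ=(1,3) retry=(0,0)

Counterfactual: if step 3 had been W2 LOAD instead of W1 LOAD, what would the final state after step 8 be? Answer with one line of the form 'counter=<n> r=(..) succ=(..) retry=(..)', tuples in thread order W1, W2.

counter=3 r=(0,2) succ=(0,3) retry=(1,0)

(re-executing from step 3 with the substitution; state before step 3: counter=1 r=(0,0) succ=(0,1) retry=(0,0))
3 | W2 LOAD | counter=1 r=(0,1) succ=(0,1) retry=(0,0)
4 | W1 CAS | counter=1 r=(0,1) succ=(0,1) retry=(1,0)
5 | W2 LOAD | counter=1 r=(0,1) succ=(0,1) retry=(1,0)
6 | W2 CAS | counter=2 r=(0,1) succ=(0,2) retry=(1,0)
7 | W2 LOAD | counter=2 r=(0,2) succ=(0,2) retry=(1,0)
8 | W2 CAS | counter=3 r=(0,2) succ=(0,3) retry=(1,0)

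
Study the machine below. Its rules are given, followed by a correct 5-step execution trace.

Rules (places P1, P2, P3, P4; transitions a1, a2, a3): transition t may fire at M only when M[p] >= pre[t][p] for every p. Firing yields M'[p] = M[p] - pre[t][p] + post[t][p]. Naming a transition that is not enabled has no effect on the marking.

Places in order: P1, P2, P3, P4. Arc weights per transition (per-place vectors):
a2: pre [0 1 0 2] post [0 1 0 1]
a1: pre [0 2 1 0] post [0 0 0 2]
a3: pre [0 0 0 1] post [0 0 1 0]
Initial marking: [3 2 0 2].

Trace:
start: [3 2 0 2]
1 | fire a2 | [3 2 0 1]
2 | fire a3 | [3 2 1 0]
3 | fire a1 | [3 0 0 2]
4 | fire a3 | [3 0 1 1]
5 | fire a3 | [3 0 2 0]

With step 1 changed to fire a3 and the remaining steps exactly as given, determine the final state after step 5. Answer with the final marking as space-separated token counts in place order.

(re-executing from step 1 with the substitution; state before step 1: [3 2 0 2])
1 | fire a3 | [3 2 1 1]
2 | fire a3 | [3 2 2 0]
3 | fire a1 | [3 0 1 2]
4 | fire a3 | [3 0 2 1]
5 | fire a3 | [3 0 3 0]

3 0 3 0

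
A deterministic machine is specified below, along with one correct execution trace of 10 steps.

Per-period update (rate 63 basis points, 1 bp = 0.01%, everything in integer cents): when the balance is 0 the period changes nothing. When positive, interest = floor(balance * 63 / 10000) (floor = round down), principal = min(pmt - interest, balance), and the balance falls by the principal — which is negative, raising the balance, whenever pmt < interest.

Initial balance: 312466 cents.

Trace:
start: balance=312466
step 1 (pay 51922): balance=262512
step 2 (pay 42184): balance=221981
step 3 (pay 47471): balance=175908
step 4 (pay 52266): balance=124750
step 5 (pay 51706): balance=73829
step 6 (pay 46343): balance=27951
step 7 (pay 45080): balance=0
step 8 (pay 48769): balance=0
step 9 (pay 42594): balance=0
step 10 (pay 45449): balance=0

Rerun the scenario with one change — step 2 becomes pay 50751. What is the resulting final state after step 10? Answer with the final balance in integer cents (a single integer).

0

(re-executing from step 2 with the substitution; state before step 2: balance=262512)
step 2 (pay 50751): balance=213414
step 3 (pay 47471): balance=167287
step 4 (pay 52266): balance=116074
step 5 (pay 51706): balance=65099
step 6 (pay 46343): balance=19166
step 7 (pay 45080): balance=0
step 8 (pay 48769): balance=0
step 9 (pay 42594): balance=0
step 10 (pay 45449): balance=0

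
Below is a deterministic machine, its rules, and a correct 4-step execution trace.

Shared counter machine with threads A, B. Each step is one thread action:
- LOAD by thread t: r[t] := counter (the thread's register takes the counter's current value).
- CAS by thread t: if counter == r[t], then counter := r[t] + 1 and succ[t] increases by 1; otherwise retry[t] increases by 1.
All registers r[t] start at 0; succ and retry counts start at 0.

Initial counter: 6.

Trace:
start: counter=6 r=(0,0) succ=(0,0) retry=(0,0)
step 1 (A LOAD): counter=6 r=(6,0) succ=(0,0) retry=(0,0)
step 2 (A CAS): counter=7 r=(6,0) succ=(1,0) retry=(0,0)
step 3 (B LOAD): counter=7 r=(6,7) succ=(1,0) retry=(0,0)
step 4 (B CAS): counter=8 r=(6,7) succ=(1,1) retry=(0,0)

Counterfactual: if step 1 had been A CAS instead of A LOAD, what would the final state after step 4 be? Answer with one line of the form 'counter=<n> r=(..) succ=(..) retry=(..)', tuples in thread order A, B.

(re-executing from step 1 with the substitution; state before step 1: counter=6 r=(0,0) succ=(0,0) retry=(0,0))
step 1 (A CAS): counter=6 r=(0,0) succ=(0,0) retry=(1,0)
step 2 (A CAS): counter=6 r=(0,0) succ=(0,0) retry=(2,0)
step 3 (B LOAD): counter=6 r=(0,6) succ=(0,0) retry=(2,0)
step 4 (B CAS): counter=7 r=(0,6) succ=(0,1) retry=(2,0)

counter=7 r=(0,6) succ=(0,1) retry=(2,0)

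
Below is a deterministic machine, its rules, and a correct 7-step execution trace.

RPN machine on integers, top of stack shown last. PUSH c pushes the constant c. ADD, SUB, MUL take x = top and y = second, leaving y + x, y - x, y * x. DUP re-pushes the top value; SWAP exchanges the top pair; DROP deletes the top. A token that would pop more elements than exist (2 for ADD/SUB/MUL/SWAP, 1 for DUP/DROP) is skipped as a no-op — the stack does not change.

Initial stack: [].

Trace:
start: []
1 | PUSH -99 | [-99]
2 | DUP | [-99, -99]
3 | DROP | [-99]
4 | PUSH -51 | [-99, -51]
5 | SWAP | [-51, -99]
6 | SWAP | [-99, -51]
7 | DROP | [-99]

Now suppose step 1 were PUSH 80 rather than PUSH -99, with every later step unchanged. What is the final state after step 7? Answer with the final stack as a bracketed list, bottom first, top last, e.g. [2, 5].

[80]

(re-executing from step 1 with the substitution; state before step 1: [])
1 | PUSH 80 | [80]
2 | DUP | [80, 80]
3 | DROP | [80]
4 | PUSH -51 | [80, -51]
5 | SWAP | [-51, 80]
6 | SWAP | [80, -51]
7 | DROP | [80]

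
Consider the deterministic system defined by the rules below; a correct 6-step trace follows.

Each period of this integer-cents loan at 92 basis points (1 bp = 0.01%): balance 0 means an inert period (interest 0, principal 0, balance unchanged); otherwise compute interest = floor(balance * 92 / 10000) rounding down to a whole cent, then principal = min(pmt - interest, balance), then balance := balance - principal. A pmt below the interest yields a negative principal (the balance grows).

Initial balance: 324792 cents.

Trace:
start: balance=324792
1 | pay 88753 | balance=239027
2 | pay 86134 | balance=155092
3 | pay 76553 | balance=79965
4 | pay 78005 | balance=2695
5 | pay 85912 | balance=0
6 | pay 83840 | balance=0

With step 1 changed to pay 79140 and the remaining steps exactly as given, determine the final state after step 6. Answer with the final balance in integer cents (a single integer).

0

(re-executing from step 1 with the substitution; state before step 1: balance=324792)
1 | pay 79140 | balance=248640
2 | pay 86134 | balance=164793
3 | pay 76553 | balance=89756
4 | pay 78005 | balance=12576
5 | pay 85912 | balance=0
6 | pay 83840 | balance=0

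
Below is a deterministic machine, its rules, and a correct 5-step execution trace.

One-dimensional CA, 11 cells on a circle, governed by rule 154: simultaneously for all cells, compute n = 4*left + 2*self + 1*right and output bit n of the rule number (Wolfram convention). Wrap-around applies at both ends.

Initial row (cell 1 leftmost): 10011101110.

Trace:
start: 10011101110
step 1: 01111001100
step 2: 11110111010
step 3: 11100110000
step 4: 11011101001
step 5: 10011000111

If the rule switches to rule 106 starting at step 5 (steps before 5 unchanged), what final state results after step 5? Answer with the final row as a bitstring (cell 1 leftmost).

01110110011

(re-executing step 5 under rule 106; state before step 5: 11011101001)
step 5: 01110110011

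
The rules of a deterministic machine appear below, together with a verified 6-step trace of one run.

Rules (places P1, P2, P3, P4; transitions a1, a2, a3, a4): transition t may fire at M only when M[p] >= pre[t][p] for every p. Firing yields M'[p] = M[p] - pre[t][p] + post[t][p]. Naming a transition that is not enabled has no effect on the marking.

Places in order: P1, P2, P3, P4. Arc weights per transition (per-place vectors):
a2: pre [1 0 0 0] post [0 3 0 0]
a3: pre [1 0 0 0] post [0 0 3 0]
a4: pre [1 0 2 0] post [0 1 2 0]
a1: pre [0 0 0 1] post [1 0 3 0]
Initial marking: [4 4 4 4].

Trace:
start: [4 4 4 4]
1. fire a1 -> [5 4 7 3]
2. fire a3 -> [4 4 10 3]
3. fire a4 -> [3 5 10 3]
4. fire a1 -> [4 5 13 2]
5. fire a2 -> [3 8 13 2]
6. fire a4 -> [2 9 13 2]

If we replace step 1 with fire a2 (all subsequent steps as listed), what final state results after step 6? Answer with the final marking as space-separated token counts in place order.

0 12 10 3

(re-executing from step 1 with the substitution; state before step 1: [4 4 4 4])
1. fire a2 -> [3 7 4 4]
2. fire a3 -> [2 7 7 4]
3. fire a4 -> [1 8 7 4]
4. fire a1 -> [2 8 10 3]
5. fire a2 -> [1 11 10 3]
6. fire a4 -> [0 12 10 3]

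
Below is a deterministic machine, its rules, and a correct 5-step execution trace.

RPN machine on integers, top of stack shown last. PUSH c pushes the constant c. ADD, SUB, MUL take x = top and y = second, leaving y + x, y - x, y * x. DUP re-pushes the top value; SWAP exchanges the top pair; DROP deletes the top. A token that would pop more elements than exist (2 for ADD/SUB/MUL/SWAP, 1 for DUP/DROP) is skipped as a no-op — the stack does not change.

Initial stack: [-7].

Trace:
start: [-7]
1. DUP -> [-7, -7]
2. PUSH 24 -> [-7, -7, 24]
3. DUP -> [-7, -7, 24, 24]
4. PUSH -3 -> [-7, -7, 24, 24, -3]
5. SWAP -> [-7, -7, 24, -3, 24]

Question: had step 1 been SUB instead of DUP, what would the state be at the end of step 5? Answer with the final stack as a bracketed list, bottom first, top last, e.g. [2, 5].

[-7, 24, -3, 24]

(re-executing from step 1 with the substitution; state before step 1: [-7])
1. SUB -> [-7]
2. PUSH 24 -> [-7, 24]
3. DUP -> [-7, 24, 24]
4. PUSH -3 -> [-7, 24, 24, -3]
5. SWAP -> [-7, 24, -3, 24]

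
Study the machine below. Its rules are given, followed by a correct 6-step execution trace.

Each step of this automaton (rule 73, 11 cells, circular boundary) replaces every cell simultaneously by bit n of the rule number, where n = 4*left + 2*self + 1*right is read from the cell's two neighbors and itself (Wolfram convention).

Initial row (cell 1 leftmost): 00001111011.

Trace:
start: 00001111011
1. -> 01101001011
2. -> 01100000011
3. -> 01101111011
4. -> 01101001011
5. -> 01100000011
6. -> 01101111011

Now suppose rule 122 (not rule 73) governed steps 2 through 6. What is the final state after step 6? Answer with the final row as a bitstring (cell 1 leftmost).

11001111001

(re-executing steps 2..6 under rule 122; state before step 2: 01101001011)
2. -> 11110110111
3. -> 00011111100
4. -> 00110000110
5. -> 01111001111
6. -> 11001111001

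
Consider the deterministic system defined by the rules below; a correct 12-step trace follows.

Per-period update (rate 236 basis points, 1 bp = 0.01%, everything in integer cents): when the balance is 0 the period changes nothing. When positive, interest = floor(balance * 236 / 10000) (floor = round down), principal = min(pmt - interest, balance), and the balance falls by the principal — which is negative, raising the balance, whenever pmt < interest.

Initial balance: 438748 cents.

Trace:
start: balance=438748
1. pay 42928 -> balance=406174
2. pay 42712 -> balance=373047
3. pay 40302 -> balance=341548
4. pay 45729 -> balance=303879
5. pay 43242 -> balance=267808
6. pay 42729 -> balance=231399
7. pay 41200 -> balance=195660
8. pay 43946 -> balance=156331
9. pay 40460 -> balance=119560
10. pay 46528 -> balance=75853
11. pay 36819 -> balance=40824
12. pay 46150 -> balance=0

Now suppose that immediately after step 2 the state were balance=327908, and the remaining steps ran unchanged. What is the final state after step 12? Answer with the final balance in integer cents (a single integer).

state after step 2 := balance=327908
3. pay 40302 -> balance=295344
4. pay 45729 -> balance=256585
5. pay 43242 -> balance=219398
6. pay 42729 -> balance=181846
7. pay 41200 -> balance=144937
8. pay 43946 -> balance=104411
9. pay 40460 -> balance=66415
10. pay 46528 -> balance=21454
11. pay 36819 -> balance=0
12. pay 46150 -> balance=0

0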